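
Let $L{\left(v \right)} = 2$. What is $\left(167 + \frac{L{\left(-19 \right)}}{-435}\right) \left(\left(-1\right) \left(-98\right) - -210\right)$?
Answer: $\frac{22374044}{435} \approx 51435.0$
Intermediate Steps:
$\left(167 + \frac{L{\left(-19 \right)}}{-435}\right) \left(\left(-1\right) \left(-98\right) - -210\right) = \left(167 + \frac{2}{-435}\right) \left(\left(-1\right) \left(-98\right) - -210\right) = \left(167 + 2 \left(- \frac{1}{435}\right)\right) \left(98 + 210\right) = \left(167 - \frac{2}{435}\right) 308 = \frac{72643}{435} \cdot 308 = \frac{22374044}{435}$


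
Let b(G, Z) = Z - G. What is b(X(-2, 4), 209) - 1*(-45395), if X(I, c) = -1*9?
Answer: 45613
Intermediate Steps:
X(I, c) = -9
b(X(-2, 4), 209) - 1*(-45395) = (209 - 1*(-9)) - 1*(-45395) = (209 + 9) + 45395 = 218 + 45395 = 45613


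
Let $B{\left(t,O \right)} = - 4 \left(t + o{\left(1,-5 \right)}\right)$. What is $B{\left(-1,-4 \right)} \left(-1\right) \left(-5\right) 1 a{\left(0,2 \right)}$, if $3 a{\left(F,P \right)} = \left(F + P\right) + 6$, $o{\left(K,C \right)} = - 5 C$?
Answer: $-1280$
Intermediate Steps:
$a{\left(F,P \right)} = 2 + \frac{F}{3} + \frac{P}{3}$ ($a{\left(F,P \right)} = \frac{\left(F + P\right) + 6}{3} = \frac{6 + F + P}{3} = 2 + \frac{F}{3} + \frac{P}{3}$)
$B{\left(t,O \right)} = -100 - 4 t$ ($B{\left(t,O \right)} = - 4 \left(t - -25\right) = - 4 \left(t + 25\right) = - 4 \left(25 + t\right) = -100 - 4 t$)
$B{\left(-1,-4 \right)} \left(-1\right) \left(-5\right) 1 a{\left(0,2 \right)} = \left(-100 - -4\right) \left(-1\right) \left(-5\right) 1 \left(2 + \frac{1}{3} \cdot 0 + \frac{1}{3} \cdot 2\right) = \left(-100 + 4\right) \left(-1\right) \left(- 5 \left(2 + 0 + \frac{2}{3}\right)\right) = \left(-96\right) \left(-1\right) \left(\left(-5\right) \frac{8}{3}\right) = 96 \left(- \frac{40}{3}\right) = -1280$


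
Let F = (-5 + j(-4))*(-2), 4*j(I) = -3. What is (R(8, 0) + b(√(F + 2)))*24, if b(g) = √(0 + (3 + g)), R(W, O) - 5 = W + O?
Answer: 312 + 12*√(12 + 6*√6) ≈ 374.00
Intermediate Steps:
j(I) = -¾ (j(I) = (¼)*(-3) = -¾)
R(W, O) = 5 + O + W (R(W, O) = 5 + (W + O) = 5 + (O + W) = 5 + O + W)
F = 23/2 (F = (-5 - ¾)*(-2) = -23/4*(-2) = 23/2 ≈ 11.500)
b(g) = √(3 + g)
(R(8, 0) + b(√(F + 2)))*24 = ((5 + 0 + 8) + √(3 + √(23/2 + 2)))*24 = (13 + √(3 + √(27/2)))*24 = (13 + √(3 + 3*√6/2))*24 = 312 + 24*√(3 + 3*√6/2)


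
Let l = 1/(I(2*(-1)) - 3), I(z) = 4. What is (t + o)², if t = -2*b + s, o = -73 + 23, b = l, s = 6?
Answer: 2116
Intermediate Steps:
l = 1 (l = 1/(4 - 3) = 1/1 = 1)
b = 1
o = -50
t = 4 (t = -2*1 + 6 = -2 + 6 = 4)
(t + o)² = (4 - 50)² = (-46)² = 2116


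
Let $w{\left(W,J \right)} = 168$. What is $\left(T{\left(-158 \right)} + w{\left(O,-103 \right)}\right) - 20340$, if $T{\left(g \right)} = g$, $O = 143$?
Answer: $-20330$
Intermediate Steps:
$\left(T{\left(-158 \right)} + w{\left(O,-103 \right)}\right) - 20340 = \left(-158 + 168\right) - 20340 = 10 - 20340 = -20330$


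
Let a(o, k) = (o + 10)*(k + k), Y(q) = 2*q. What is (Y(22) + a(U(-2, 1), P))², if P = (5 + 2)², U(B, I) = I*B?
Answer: 685584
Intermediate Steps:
U(B, I) = B*I
P = 49 (P = 7² = 49)
a(o, k) = 2*k*(10 + o) (a(o, k) = (10 + o)*(2*k) = 2*k*(10 + o))
(Y(22) + a(U(-2, 1), P))² = (2*22 + 2*49*(10 - 2*1))² = (44 + 2*49*(10 - 2))² = (44 + 2*49*8)² = (44 + 784)² = 828² = 685584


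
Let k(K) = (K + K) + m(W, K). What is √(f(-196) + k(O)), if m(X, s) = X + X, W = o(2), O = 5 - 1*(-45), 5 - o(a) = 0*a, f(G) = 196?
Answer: 3*√34 ≈ 17.493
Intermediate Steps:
o(a) = 5 (o(a) = 5 - 0*a = 5 - 1*0 = 5 + 0 = 5)
O = 50 (O = 5 + 45 = 50)
W = 5
m(X, s) = 2*X
k(K) = 10 + 2*K (k(K) = (K + K) + 2*5 = 2*K + 10 = 10 + 2*K)
√(f(-196) + k(O)) = √(196 + (10 + 2*50)) = √(196 + (10 + 100)) = √(196 + 110) = √306 = 3*√34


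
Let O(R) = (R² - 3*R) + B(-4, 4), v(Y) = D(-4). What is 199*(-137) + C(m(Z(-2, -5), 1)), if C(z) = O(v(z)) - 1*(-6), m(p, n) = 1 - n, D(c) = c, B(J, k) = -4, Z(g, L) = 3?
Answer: -27233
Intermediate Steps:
v(Y) = -4
O(R) = -4 + R² - 3*R (O(R) = (R² - 3*R) - 4 = -4 + R² - 3*R)
C(z) = 30 (C(z) = (-4 + (-4)² - 3*(-4)) - 1*(-6) = (-4 + 16 + 12) + 6 = 24 + 6 = 30)
199*(-137) + C(m(Z(-2, -5), 1)) = 199*(-137) + 30 = -27263 + 30 = -27233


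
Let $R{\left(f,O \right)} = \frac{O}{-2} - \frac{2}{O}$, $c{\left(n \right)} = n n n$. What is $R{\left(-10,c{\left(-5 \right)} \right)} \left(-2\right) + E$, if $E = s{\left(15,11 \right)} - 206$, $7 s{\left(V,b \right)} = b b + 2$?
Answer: $- \frac{274278}{875} \approx -313.46$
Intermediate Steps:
$s{\left(V,b \right)} = \frac{2}{7} + \frac{b^{2}}{7}$ ($s{\left(V,b \right)} = \frac{b b + 2}{7} = \frac{b^{2} + 2}{7} = \frac{2 + b^{2}}{7} = \frac{2}{7} + \frac{b^{2}}{7}$)
$c{\left(n \right)} = n^{3}$ ($c{\left(n \right)} = n^{2} n = n^{3}$)
$R{\left(f,O \right)} = - \frac{2}{O} - \frac{O}{2}$ ($R{\left(f,O \right)} = O \left(- \frac{1}{2}\right) - \frac{2}{O} = - \frac{O}{2} - \frac{2}{O} = - \frac{2}{O} - \frac{O}{2}$)
$E = - \frac{1319}{7}$ ($E = \left(\frac{2}{7} + \frac{11^{2}}{7}\right) - 206 = \left(\frac{2}{7} + \frac{1}{7} \cdot 121\right) - 206 = \left(\frac{2}{7} + \frac{121}{7}\right) - 206 = \frac{123}{7} - 206 = - \frac{1319}{7} \approx -188.43$)
$R{\left(-10,c{\left(-5 \right)} \right)} \left(-2\right) + E = \left(- \frac{2}{\left(-5\right)^{3}} - \frac{\left(-5\right)^{3}}{2}\right) \left(-2\right) - \frac{1319}{7} = \left(- \frac{2}{-125} - - \frac{125}{2}\right) \left(-2\right) - \frac{1319}{7} = \left(\left(-2\right) \left(- \frac{1}{125}\right) + \frac{125}{2}\right) \left(-2\right) - \frac{1319}{7} = \left(\frac{2}{125} + \frac{125}{2}\right) \left(-2\right) - \frac{1319}{7} = \frac{15629}{250} \left(-2\right) - \frac{1319}{7} = - \frac{15629}{125} - \frac{1319}{7} = - \frac{274278}{875}$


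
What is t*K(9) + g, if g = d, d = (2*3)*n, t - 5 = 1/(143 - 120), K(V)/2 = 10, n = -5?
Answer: 1630/23 ≈ 70.870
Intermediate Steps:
K(V) = 20 (K(V) = 2*10 = 20)
t = 116/23 (t = 5 + 1/(143 - 120) = 5 + 1/23 = 116/23 ≈ 5.0435)
d = -30 (d = (2*3)*(-5) = 6*(-5) = -30)
g = -30
t*K(9) + g = (116/23)*20 - 30 = 2320/23 - 30 = 1630/23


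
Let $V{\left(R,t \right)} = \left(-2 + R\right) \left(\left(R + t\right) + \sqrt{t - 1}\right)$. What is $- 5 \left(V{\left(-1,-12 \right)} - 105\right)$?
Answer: $330 + 15 i \sqrt{13} \approx 330.0 + 54.083 i$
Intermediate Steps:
$V{\left(R,t \right)} = \left(-2 + R\right) \left(R + t + \sqrt{-1 + t}\right)$ ($V{\left(R,t \right)} = \left(-2 + R\right) \left(\left(R + t\right) + \sqrt{-1 + t}\right) = \left(-2 + R\right) \left(R + t + \sqrt{-1 + t}\right)$)
$- 5 \left(V{\left(-1,-12 \right)} - 105\right) = - 5 \left(\left(\left(-1\right)^{2} - -2 - -24 - 2 \sqrt{-1 - 12} - -12 - \sqrt{-1 - 12}\right) - 105\right) = - 5 \left(\left(1 + 2 + 24 - 2 \sqrt{-13} + 12 - \sqrt{-13}\right) - 105\right) = - 5 \left(\left(1 + 2 + 24 - 2 i \sqrt{13} + 12 - i \sqrt{13}\right) - 105\right) = - 5 \left(\left(39 - 3 i \sqrt{13}\right) - 105\right) = - 5 \left(-66 - 3 i \sqrt{13}\right) = 330 + 15 i \sqrt{13}$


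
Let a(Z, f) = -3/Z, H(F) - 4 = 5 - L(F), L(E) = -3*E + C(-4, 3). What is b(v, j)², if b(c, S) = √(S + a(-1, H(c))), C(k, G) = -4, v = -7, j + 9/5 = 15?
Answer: 81/5 ≈ 16.200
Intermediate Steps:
j = 66/5 (j = -9/5 + 15 = 66/5 ≈ 13.200)
L(E) = -4 - 3*E (L(E) = -3*E - 4 = -4 - 3*E)
H(F) = 13 + 3*F (H(F) = 4 + (5 - (-4 - 3*F)) = 4 + (5 + (4 + 3*F)) = 4 + (9 + 3*F) = 13 + 3*F)
b(c, S) = √(3 + S) (b(c, S) = √(S - 3/(-1)) = √(S - 3*(-1)) = √(S + 3) = √(3 + S))
b(v, j)² = (√(3 + 66/5))² = (√(81/5))² = (9*√5/5)² = 81/5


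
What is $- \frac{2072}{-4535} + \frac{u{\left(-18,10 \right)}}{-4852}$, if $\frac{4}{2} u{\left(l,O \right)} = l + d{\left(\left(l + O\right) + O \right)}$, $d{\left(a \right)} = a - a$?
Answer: $\frac{10094159}{22003820} \approx 0.45875$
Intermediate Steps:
$d{\left(a \right)} = 0$
$u{\left(l,O \right)} = \frac{l}{2}$ ($u{\left(l,O \right)} = \frac{l + 0}{2} = \frac{l}{2}$)
$- \frac{2072}{-4535} + \frac{u{\left(-18,10 \right)}}{-4852} = - \frac{2072}{-4535} + \frac{\frac{1}{2} \left(-18\right)}{-4852} = \left(-2072\right) \left(- \frac{1}{4535}\right) - - \frac{9}{4852} = \frac{2072}{4535} + \frac{9}{4852} = \frac{10094159}{22003820}$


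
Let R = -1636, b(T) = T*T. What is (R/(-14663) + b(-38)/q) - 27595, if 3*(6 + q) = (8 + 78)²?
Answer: -48149213513/1744897 ≈ -27594.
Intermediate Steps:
b(T) = T²
q = 7378/3 (q = -6 + (8 + 78)²/3 = -6 + (⅓)*86² = -6 + (⅓)*7396 = -6 + 7396/3 = 7378/3 ≈ 2459.3)
(R/(-14663) + b(-38)/q) - 27595 = (-1636/(-14663) + (-38)²/(7378/3)) - 27595 = (-1636*(-1/14663) + 1444*(3/7378)) - 27595 = (1636/14663 + 2166/3689) - 27595 = 1219202/1744897 - 27595 = -48149213513/1744897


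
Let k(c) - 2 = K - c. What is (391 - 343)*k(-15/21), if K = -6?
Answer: -1104/7 ≈ -157.71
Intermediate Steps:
k(c) = -4 - c (k(c) = 2 + (-6 - c) = -4 - c)
(391 - 343)*k(-15/21) = (391 - 343)*(-4 - (-15)/21) = 48*(-4 - (-15)/21) = 48*(-4 - 1*(-5/7)) = 48*(-4 + 5/7) = 48*(-23/7) = -1104/7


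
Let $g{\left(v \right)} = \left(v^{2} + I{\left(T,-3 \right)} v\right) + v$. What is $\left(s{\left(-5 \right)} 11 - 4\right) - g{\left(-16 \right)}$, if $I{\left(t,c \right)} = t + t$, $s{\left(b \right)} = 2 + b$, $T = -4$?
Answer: $-405$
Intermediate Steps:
$I{\left(t,c \right)} = 2 t$
$g{\left(v \right)} = v^{2} - 7 v$ ($g{\left(v \right)} = \left(v^{2} + 2 \left(-4\right) v\right) + v = \left(v^{2} - 8 v\right) + v = v^{2} - 7 v$)
$\left(s{\left(-5 \right)} 11 - 4\right) - g{\left(-16 \right)} = \left(\left(2 - 5\right) 11 - 4\right) - - 16 \left(-7 - 16\right) = \left(\left(-3\right) 11 - 4\right) - \left(-16\right) \left(-23\right) = \left(-33 - 4\right) - 368 = -37 - 368 = -405$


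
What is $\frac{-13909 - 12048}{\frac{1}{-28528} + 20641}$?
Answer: $- \frac{740501296}{588846447} \approx -1.2575$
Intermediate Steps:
$\frac{-13909 - 12048}{\frac{1}{-28528} + 20641} = - \frac{25957}{- \frac{1}{28528} + 20641} = - \frac{25957}{\frac{588846447}{28528}} = \left(-25957\right) \frac{28528}{588846447} = - \frac{740501296}{588846447}$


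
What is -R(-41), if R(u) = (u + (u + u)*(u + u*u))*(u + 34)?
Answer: -941647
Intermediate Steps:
R(u) = (34 + u)*(u + 2*u*(u + u**2)) (R(u) = (u + (2*u)*(u + u**2))*(34 + u) = (u + 2*u*(u + u**2))*(34 + u) = (34 + u)*(u + 2*u*(u + u**2)))
-R(-41) = -(-41)*(34 + 2*(-41)**3 + 69*(-41) + 70*(-41)**2) = -(-41)*(34 + 2*(-68921) - 2829 + 70*1681) = -(-41)*(34 - 137842 - 2829 + 117670) = -(-41)*(-22967) = -1*941647 = -941647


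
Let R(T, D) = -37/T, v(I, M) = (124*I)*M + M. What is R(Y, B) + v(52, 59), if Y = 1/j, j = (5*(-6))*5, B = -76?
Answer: 386041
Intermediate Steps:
j = -150 (j = -30*5 = -150)
v(I, M) = M + 124*I*M (v(I, M) = 124*I*M + M = M + 124*I*M)
Y = -1/150 (Y = 1/(-150) = -1/150 ≈ -0.0066667)
R(Y, B) + v(52, 59) = -37/(-1/150) + 59*(1 + 124*52) = -37*(-150) + 59*(1 + 6448) = 5550 + 59*6449 = 5550 + 380491 = 386041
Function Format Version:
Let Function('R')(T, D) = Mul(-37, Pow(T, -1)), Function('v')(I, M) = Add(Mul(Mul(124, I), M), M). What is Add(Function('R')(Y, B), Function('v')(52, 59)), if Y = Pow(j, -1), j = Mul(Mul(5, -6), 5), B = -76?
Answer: 386041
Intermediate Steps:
j = -150 (j = Mul(-30, 5) = -150)
Function('v')(I, M) = Add(M, Mul(124, I, M)) (Function('v')(I, M) = Add(Mul(124, I, M), M) = Add(M, Mul(124, I, M)))
Y = Rational(-1, 150) (Y = Pow(-150, -1) = Rational(-1, 150) ≈ -0.0066667)
Add(Function('R')(Y, B), Function('v')(52, 59)) = Add(Mul(-37, Pow(Rational(-1, 150), -1)), Mul(59, Add(1, Mul(124, 52)))) = Add(Mul(-37, -150), Mul(59, Add(1, 6448))) = Add(5550, Mul(59, 6449)) = Add(5550, 380491) = 386041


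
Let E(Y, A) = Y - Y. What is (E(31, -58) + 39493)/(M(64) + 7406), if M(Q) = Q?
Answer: 39493/7470 ≈ 5.2869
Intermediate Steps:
E(Y, A) = 0
(E(31, -58) + 39493)/(M(64) + 7406) = (0 + 39493)/(64 + 7406) = 39493/7470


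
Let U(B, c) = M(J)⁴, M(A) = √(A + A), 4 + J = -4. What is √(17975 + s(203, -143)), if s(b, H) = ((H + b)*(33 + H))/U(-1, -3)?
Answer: 25*√1838/8 ≈ 133.97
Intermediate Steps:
J = -8 (J = -4 - 4 = -8)
M(A) = √2*√A (M(A) = √(2*A) = √2*√A)
U(B, c) = 256 (U(B, c) = (√2*√(-8))⁴ = (√2*(2*I*√2))⁴ = (4*I)⁴ = 256)
s(b, H) = (33 + H)*(H + b)/256 (s(b, H) = ((H + b)*(33 + H))/256 = ((33 + H)*(H + b))*(1/256) = (33 + H)*(H + b)/256)
√(17975 + s(203, -143)) = √(17975 + ((1/256)*(-143)² + (33/256)*(-143) + (33/256)*203 + (1/256)*(-143)*203)) = √(17975 + ((1/256)*20449 - 4719/256 + 6699/256 - 29029/256)) = √(17975 + (20449/256 - 4719/256 + 6699/256 - 29029/256)) = √(17975 - 825/32) = √(574375/32) = 25*√1838/8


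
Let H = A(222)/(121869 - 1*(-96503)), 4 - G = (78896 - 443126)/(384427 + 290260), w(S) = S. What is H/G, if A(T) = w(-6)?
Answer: -2024061/334434315908 ≈ -6.0522e-6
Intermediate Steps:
A(T) = -6
G = 3062978/674687 (G = 4 - (78896 - 443126)/(384427 + 290260) = 4 - (-364230)/674687 = 4 - 1*(-364230/674687) = 4 + 364230/674687 = 3062978/674687 ≈ 4.5398)
H = -3/109186 (H = -6/(121869 - 1*(-96503)) = -6/(121869 + 96503) = -6/218372 = -6*1/218372 = -3/109186 ≈ -2.7476e-5)
H/G = -3/(109186*3062978/674687) = -3/109186*674687/3062978 = -2024061/334434315908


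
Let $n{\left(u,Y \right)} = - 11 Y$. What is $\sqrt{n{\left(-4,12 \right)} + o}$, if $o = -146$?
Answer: $i \sqrt{278} \approx 16.673 i$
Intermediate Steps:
$\sqrt{n{\left(-4,12 \right)} + o} = \sqrt{\left(-11\right) 12 - 146} = \sqrt{-132 - 146} = \sqrt{-278} = i \sqrt{278}$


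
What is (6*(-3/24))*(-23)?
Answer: 69/4 ≈ 17.250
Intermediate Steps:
(6*(-3/24))*(-23) = (6*(-3*1/24))*(-23) = (6*(-1/8))*(-23) = -3/4*(-23) = 69/4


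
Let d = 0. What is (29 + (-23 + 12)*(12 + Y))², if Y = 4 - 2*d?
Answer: 21609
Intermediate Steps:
Y = 4 (Y = 4 - 2*0 = 4 + 0 = 4)
(29 + (-23 + 12)*(12 + Y))² = (29 + (-23 + 12)*(12 + 4))² = (29 - 11*16)² = (29 - 176)² = (-147)² = 21609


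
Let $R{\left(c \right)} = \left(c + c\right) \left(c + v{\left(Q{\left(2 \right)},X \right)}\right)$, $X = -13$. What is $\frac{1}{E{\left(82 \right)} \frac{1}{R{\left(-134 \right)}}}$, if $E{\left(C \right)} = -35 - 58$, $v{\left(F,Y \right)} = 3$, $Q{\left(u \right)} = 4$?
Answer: $- \frac{35108}{93} \approx -377.51$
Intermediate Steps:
$E{\left(C \right)} = -93$
$R{\left(c \right)} = 2 c \left(3 + c\right)$ ($R{\left(c \right)} = \left(c + c\right) \left(c + 3\right) = 2 c \left(3 + c\right)$)
$\frac{1}{E{\left(82 \right)} \frac{1}{R{\left(-134 \right)}}} = \frac{1}{\left(-93\right) \frac{1}{2 \left(-134\right) \left(3 - 134\right)}} = \frac{1}{\left(-93\right) \frac{1}{2 \left(-134\right) \left(-131\right)}} = \frac{1}{\left(-93\right) \frac{1}{35108}} = \frac{1}{- \frac{93}{35108}} = - \frac{35108}{93}$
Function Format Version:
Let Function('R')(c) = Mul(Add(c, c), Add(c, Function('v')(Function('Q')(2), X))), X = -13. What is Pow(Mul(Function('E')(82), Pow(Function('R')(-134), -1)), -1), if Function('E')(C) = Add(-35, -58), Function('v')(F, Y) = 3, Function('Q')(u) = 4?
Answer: Rational(-35108, 93) ≈ -377.51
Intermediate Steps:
Function('E')(C) = -93
Function('R')(c) = Mul(2, c, Add(3, c)) (Function('R')(c) = Mul(Add(c, c), Add(c, 3)) = Mul(Mul(2, c), Add(3, c)) = Mul(2, c, Add(3, c)))
Pow(Mul(Function('E')(82), Pow(Function('R')(-134), -1)), -1) = Pow(Mul(-93, Pow(Mul(2, -134, Add(3, -134)), -1)), -1) = Pow(Mul(-93, Pow(Mul(2, -134, -131), -1)), -1) = Pow(Mul(-93, Pow(35108, -1)), -1) = Pow(Mul(-93, Rational(1, 35108)), -1) = Pow(Rational(-93, 35108), -1) = Rational(-35108, 93)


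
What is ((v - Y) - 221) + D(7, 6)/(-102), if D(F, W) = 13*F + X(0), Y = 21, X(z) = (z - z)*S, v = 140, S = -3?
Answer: -10495/102 ≈ -102.89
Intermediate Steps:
X(z) = 0 (X(z) = (z - z)*(-3) = 0*(-3) = 0)
D(F, W) = 13*F (D(F, W) = 13*F + 0 = 13*F)
((v - Y) - 221) + D(7, 6)/(-102) = ((140 - 1*21) - 221) + (13*7)/(-102) = ((140 - 21) - 221) + 91*(-1/102) = (119 - 221) - 91/102 = -102 - 91/102 = -10495/102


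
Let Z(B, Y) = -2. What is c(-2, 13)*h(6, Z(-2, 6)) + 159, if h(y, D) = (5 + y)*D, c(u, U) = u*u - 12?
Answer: 335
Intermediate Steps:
c(u, U) = -12 + u² (c(u, U) = u² - 12 = -12 + u²)
h(y, D) = D*(5 + y)
c(-2, 13)*h(6, Z(-2, 6)) + 159 = (-12 + (-2)²)*(-2*(5 + 6)) + 159 = (-12 + 4)*(-2*11) + 159 = -8*(-22) + 159 = 176 + 159 = 335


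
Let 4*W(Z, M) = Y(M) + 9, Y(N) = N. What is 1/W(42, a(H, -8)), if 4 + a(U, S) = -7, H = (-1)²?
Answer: -2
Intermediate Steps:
H = 1
a(U, S) = -11 (a(U, S) = -4 - 7 = -11)
W(Z, M) = 9/4 + M/4 (W(Z, M) = (M + 9)/4 = (9 + M)/4 = 9/4 + M/4)
1/W(42, a(H, -8)) = 1/(9/4 + (¼)*(-11)) = 1/(9/4 - 11/4) = 1/(-½) = -2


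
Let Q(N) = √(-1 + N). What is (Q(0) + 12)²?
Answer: (12 + I)² ≈ 143.0 + 24.0*I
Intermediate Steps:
(Q(0) + 12)² = (√(-1 + 0) + 12)² = (√(-1) + 12)² = (I + 12)² = (12 + I)²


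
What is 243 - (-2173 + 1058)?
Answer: 1358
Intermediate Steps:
243 - (-2173 + 1058) = 243 - 1*(-1115) = 243 + 1115 = 1358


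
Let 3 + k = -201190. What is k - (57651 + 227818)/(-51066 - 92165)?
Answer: -28816789114/143231 ≈ -2.0119e+5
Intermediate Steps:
k = -201193 (k = -3 - 201190 = -201193)
k - (57651 + 227818)/(-51066 - 92165) = -201193 - (57651 + 227818)/(-51066 - 92165) = -201193 - 285469/(-143231) = -201193 - 285469*(-1)/143231 = -201193 - 1*(-285469/143231) = -201193 + 285469/143231 = -28816789114/143231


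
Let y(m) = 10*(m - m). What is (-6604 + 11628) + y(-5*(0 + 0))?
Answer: 5024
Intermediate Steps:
y(m) = 0 (y(m) = 10*0 = 0)
(-6604 + 11628) + y(-5*(0 + 0)) = (-6604 + 11628) + 0 = 5024 + 0 = 5024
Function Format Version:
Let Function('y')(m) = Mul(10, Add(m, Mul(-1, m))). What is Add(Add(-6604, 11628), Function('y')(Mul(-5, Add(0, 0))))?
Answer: 5024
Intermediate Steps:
Function('y')(m) = 0 (Function('y')(m) = Mul(10, 0) = 0)
Add(Add(-6604, 11628), Function('y')(Mul(-5, Add(0, 0)))) = Add(Add(-6604, 11628), 0) = Add(5024, 0) = 5024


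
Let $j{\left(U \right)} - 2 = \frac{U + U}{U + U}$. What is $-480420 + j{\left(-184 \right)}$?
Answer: $-480417$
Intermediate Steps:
$j{\left(U \right)} = 3$ ($j{\left(U \right)} = 2 + \frac{U + U}{U + U} = 2 + \frac{2 U}{2 U} = 2 + 2 U \frac{1}{2 U} = 2 + 1 = 3$)
$-480420 + j{\left(-184 \right)} = -480420 + 3 = -480417$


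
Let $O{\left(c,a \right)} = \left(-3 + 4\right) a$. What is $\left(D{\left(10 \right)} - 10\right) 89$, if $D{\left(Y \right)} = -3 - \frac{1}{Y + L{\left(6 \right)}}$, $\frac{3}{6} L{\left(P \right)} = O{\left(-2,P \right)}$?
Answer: $- \frac{25543}{22} \approx -1161.0$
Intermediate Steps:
$O{\left(c,a \right)} = a$ ($O{\left(c,a \right)} = 1 a = a$)
$L{\left(P \right)} = 2 P$
$D{\left(Y \right)} = -3 - \frac{1}{12 + Y}$ ($D{\left(Y \right)} = -3 - \frac{1}{Y + 2 \cdot 6} = -3 - \frac{1}{Y + 12} = -3 - \frac{1}{12 + Y}$)
$\left(D{\left(10 \right)} - 10\right) 89 = \left(\frac{-37 - 30}{12 + 10} - 10\right) 89 = \left(\frac{-37 - 30}{22} - 10\right) 89 = \left(\frac{1}{22} \left(-67\right) - 10\right) 89 = \left(- \frac{67}{22} - 10\right) 89 = \left(- \frac{287}{22}\right) 89 = - \frac{25543}{22}$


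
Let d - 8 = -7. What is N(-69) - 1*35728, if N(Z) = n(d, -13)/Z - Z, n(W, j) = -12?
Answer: -820153/23 ≈ -35659.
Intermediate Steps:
d = 1 (d = 8 - 7 = 1)
N(Z) = -Z - 12/Z (N(Z) = -12/Z - Z = -Z - 12/Z)
N(-69) - 1*35728 = (-1*(-69) - 12/(-69)) - 1*35728 = (69 - 12*(-1/69)) - 35728 = (69 + 4/23) - 35728 = 1591/23 - 35728 = -820153/23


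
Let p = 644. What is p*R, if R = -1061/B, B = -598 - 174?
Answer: 170821/193 ≈ 885.08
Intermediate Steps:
B = -772
R = 1061/772 (R = -1061/(-772) = -1061*(-1/772) = 1061/772 ≈ 1.3744)
p*R = 644*(1061/772) = 170821/193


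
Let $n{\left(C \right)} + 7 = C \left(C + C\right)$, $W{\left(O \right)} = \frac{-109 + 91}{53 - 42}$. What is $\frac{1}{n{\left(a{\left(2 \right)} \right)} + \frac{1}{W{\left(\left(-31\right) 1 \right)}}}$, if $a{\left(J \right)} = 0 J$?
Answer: $- \frac{18}{137} \approx -0.13139$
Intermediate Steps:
$a{\left(J \right)} = 0$
$W{\left(O \right)} = - \frac{18}{11}$
$n{\left(C \right)} = -7 + 2 C^{2}$ ($n{\left(C \right)} = -7 + C \left(C + C\right) = -7 + C 2 C = -7 + 2 C^{2}$)
$\frac{1}{n{\left(a{\left(2 \right)} \right)} + \frac{1}{W{\left(\left(-31\right) 1 \right)}}} = \frac{1}{\left(-7 + 2 \cdot 0^{2}\right) + \frac{1}{- \frac{18}{11}}} = \frac{1}{\left(-7 + 2 \cdot 0\right) - \frac{11}{18}} = \frac{1}{\left(-7 + 0\right) - \frac{11}{18}} = \frac{1}{-7 - \frac{11}{18}} = \frac{1}{- \frac{137}{18}} = - \frac{18}{137}$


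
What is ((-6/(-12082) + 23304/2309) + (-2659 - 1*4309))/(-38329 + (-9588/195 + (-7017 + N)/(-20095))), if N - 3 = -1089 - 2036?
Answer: 25353781313173235/139843625727132208 ≈ 0.18130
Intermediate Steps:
N = -3122 (N = 3 + (-1089 - 2036) = 3 - 3125 = -3122)
((-6/(-12082) + 23304/2309) + (-2659 - 1*4309))/(-38329 + (-9588/195 + (-7017 + N)/(-20095))) = ((-6/(-12082) + 23304/2309) + (-2659 - 1*4309))/(-38329 + (-9588/195 + (-7017 - 3122)/(-20095))) = ((-6*(-1/12082) + 23304*(1/2309)) + (-2659 - 4309))/(-38329 + (-9588*1/195 - 10139*(-1/20095))) = ((3/6041 + 23304/2309) - 6968)/(-38329 + (-3196/65 + 10139/20095)) = (140786391/13948669 - 6968)/(-38329 - 12712917/261235) = -97053539201/(13948669*(-10025589232/261235)) = -97053539201/13948669*(-261235/10025589232) = 25353781313173235/139843625727132208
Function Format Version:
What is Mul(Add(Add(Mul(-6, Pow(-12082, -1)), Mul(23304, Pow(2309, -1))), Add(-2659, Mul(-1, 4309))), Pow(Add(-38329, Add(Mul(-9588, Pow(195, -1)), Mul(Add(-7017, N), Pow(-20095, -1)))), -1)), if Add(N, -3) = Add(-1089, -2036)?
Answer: Rational(25353781313173235, 139843625727132208) ≈ 0.18130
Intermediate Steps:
N = -3122 (N = Add(3, Add(-1089, -2036)) = Add(3, -3125) = -3122)
Mul(Add(Add(Mul(-6, Pow(-12082, -1)), Mul(23304, Pow(2309, -1))), Add(-2659, Mul(-1, 4309))), Pow(Add(-38329, Add(Mul(-9588, Pow(195, -1)), Mul(Add(-7017, N), Pow(-20095, -1)))), -1)) = Mul(Add(Add(Mul(-6, Pow(-12082, -1)), Mul(23304, Pow(2309, -1))), Add(-2659, Mul(-1, 4309))), Pow(Add(-38329, Add(Mul(-9588, Pow(195, -1)), Mul(Add(-7017, -3122), Pow(-20095, -1)))), -1)) = Mul(Add(Add(Mul(-6, Rational(-1, 12082)), Mul(23304, Rational(1, 2309))), Add(-2659, -4309)), Pow(Add(-38329, Add(Mul(-9588, Rational(1, 195)), Mul(-10139, Rational(-1, 20095)))), -1)) = Mul(Add(Add(Rational(3, 6041), Rational(23304, 2309)), -6968), Pow(Add(-38329, Add(Rational(-3196, 65), Rational(10139, 20095))), -1)) = Mul(Add(Rational(140786391, 13948669), -6968), Pow(Add(-38329, Rational(-12712917, 261235)), -1)) = Mul(Rational(-97053539201, 13948669), Pow(Rational(-10025589232, 261235), -1)) = Mul(Rational(-97053539201, 13948669), Rational(-261235, 10025589232)) = Rational(25353781313173235, 139843625727132208)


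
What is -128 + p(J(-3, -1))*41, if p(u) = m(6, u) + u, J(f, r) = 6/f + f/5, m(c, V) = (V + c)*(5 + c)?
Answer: 6494/5 ≈ 1298.8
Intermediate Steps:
m(c, V) = (5 + c)*(V + c)
J(f, r) = 6/f + f/5 (J(f, r) = 6/f + f*(⅕) = 6/f + f/5)
p(u) = 66 + 12*u (p(u) = (6² + 5*u + 5*6 + u*6) + u = (36 + 5*u + 30 + 6*u) + u = (66 + 11*u) + u = 66 + 12*u)
-128 + p(J(-3, -1))*41 = -128 + (66 + 12*(6/(-3) + (⅕)*(-3)))*41 = -128 + (66 + 12*(6*(-⅓) - ⅗))*41 = -128 + (66 + 12*(-2 - ⅗))*41 = -128 + (66 + 12*(-13/5))*41 = -128 + (66 - 156/5)*41 = -128 + (174/5)*41 = -128 + 7134/5 = 6494/5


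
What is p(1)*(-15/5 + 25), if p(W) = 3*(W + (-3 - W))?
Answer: -198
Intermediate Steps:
p(W) = -9 (p(W) = 3*(-3) = -9)
p(1)*(-15/5 + 25) = -9*(-15/5 + 25) = -9*(-15*⅕ + 25) = -9*(-3 + 25) = -9*22 = -198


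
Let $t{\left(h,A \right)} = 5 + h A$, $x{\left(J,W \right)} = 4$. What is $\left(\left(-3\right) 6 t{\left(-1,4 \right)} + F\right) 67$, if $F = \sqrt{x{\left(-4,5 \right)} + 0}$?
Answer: $-1072$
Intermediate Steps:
$t{\left(h,A \right)} = 5 + A h$
$F = 2$ ($F = \sqrt{4 + 0} = \sqrt{4} = 2$)
$\left(\left(-3\right) 6 t{\left(-1,4 \right)} + F\right) 67 = \left(\left(-3\right) 6 \left(5 + 4 \left(-1\right)\right) + 2\right) 67 = \left(- 18 \left(5 - 4\right) + 2\right) 67 = \left(\left(-18\right) 1 + 2\right) 67 = \left(-18 + 2\right) 67 = \left(-16\right) 67 = -1072$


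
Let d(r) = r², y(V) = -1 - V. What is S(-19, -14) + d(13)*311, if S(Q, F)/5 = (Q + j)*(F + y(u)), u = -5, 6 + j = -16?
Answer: 54609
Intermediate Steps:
j = -22 (j = -6 - 16 = -22)
S(Q, F) = 5*(-22 + Q)*(4 + F) (S(Q, F) = 5*((Q - 22)*(F + (-1 - 1*(-5)))) = 5*((-22 + Q)*(F + (-1 + 5))) = 5*((-22 + Q)*(F + 4)) = 5*((-22 + Q)*(4 + F)) = 5*(-22 + Q)*(4 + F))
S(-19, -14) + d(13)*311 = (-440 - 110*(-14) + 20*(-19) + 5*(-14)*(-19)) + 13²*311 = (-440 + 1540 - 380 + 1330) + 169*311 = 2050 + 52559 = 54609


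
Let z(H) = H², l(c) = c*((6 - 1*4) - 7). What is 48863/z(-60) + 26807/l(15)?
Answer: -1237873/3600 ≈ -343.85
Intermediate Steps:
l(c) = -5*c (l(c) = c*((6 - 4) - 7) = c*(2 - 7) = c*(-5) = -5*c)
48863/z(-60) + 26807/l(15) = 48863/((-60)²) + 26807/((-5*15)) = 48863/3600 + 26807/(-75) = 48863*(1/3600) + 26807*(-1/75) = 48863/3600 - 26807/75 = -1237873/3600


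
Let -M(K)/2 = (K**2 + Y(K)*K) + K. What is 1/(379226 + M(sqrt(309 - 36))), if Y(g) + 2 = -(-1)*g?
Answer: 189067/71492660432 - sqrt(273)/71492660432 ≈ 2.6443e-6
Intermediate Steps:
Y(g) = -2 + g (Y(g) = -2 - (-1)*g = -2 + g)
M(K) = -2*K - 2*K**2 - 2*K*(-2 + K) (M(K) = -2*((K**2 + (-2 + K)*K) + K) = -2*((K**2 + K*(-2 + K)) + K) = -2*(K + K**2 + K*(-2 + K)) = -2*K - 2*K**2 - 2*K*(-2 + K))
1/(379226 + M(sqrt(309 - 36))) = 1/(379226 + 2*sqrt(309 - 36)*(1 - 2*sqrt(309 - 36))) = 1/(379226 + 2*sqrt(273)*(1 - 2*sqrt(273)))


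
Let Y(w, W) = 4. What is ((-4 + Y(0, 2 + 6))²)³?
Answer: 0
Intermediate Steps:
((-4 + Y(0, 2 + 6))²)³ = ((-4 + 4)²)³ = (0²)³ = 0³ = 0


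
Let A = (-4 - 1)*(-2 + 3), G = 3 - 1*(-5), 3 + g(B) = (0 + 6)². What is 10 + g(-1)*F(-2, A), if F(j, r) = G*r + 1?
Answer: -1277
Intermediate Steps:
g(B) = 33 (g(B) = -3 + (0 + 6)² = -3 + 6² = -3 + 36 = 33)
G = 8 (G = 3 + 5 = 8)
A = -5 (A = -5*1 = -5)
F(j, r) = 1 + 8*r (F(j, r) = 8*r + 1 = 1 + 8*r)
10 + g(-1)*F(-2, A) = 10 + 33*(1 + 8*(-5)) = 10 + 33*(1 - 40) = 10 + 33*(-39) = 10 - 1287 = -1277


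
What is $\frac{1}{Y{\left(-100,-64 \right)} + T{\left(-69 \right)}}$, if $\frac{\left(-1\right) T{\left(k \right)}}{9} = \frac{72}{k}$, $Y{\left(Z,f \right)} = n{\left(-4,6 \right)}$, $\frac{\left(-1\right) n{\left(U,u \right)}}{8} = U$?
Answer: $\frac{23}{952} \approx 0.02416$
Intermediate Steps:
$n{\left(U,u \right)} = - 8 U$
$Y{\left(Z,f \right)} = 32$ ($Y{\left(Z,f \right)} = \left(-8\right) \left(-4\right) = 32$)
$T{\left(k \right)} = - \frac{648}{k}$ ($T{\left(k \right)} = - 9 \frac{72}{k} = - \frac{648}{k}$)
$\frac{1}{Y{\left(-100,-64 \right)} + T{\left(-69 \right)}} = \frac{1}{32 - \frac{648}{-69}} = \frac{1}{32 - - \frac{216}{23}} = \frac{1}{32 + \frac{216}{23}} = \frac{1}{\frac{952}{23}} = \frac{23}{952}$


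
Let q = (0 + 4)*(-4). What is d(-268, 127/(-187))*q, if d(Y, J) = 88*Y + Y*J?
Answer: 70018752/187 ≈ 3.7443e+5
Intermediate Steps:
d(Y, J) = 88*Y + J*Y
q = -16 (q = 4*(-4) = -16)
d(-268, 127/(-187))*q = -268*(88 + 127/(-187))*(-16) = -268*(88 + 127*(-1/187))*(-16) = -268*(88 - 127/187)*(-16) = -268*16329/187*(-16) = -4376172/187*(-16) = 70018752/187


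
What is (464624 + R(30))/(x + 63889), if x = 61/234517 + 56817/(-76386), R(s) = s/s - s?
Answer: 554844609401826/76298829503185 ≈ 7.2720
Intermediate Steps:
R(s) = 1 - s
x = -4439964281/5971271854 (x = 61*(1/234517) + 56817*(-1/76386) = 61/234517 - 18939/25462 = -4439964281/5971271854 ≈ -0.74355)
(464624 + R(30))/(x + 63889) = (464624 + (1 - 1*30))/(-4439964281/5971271854 + 63889) = (464624 + (1 - 30))/(381494147515925/5971271854) = (464624 - 29)*(5971271854/381494147515925) = 464595*(5971271854/381494147515925) = 554844609401826/76298829503185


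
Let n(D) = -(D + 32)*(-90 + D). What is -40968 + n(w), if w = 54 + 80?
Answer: -48272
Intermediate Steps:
w = 134
n(D) = -(-90 + D)*(32 + D) (n(D) = -(32 + D)*(-90 + D) = -(-90 + D)*(32 + D))
-40968 + n(w) = -40968 + (2880 - 1*134**2 + 58*134) = -40968 + (2880 - 1*17956 + 7772) = -40968 + (2880 - 17956 + 7772) = -40968 - 7304 = -48272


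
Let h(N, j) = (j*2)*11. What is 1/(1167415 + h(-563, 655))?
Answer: 1/1181825 ≈ 8.4615e-7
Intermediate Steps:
h(N, j) = 22*j (h(N, j) = (2*j)*11 = 22*j)
1/(1167415 + h(-563, 655)) = 1/(1167415 + 22*655) = 1/(1167415 + 14410) = 1/1181825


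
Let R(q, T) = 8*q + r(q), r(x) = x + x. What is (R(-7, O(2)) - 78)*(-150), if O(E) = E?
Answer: 22200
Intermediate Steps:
r(x) = 2*x
R(q, T) = 10*q (R(q, T) = 8*q + 2*q = 10*q)
(R(-7, O(2)) - 78)*(-150) = (10*(-7) - 78)*(-150) = (-70 - 78)*(-150) = -148*(-150) = 22200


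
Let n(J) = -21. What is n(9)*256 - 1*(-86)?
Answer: -5290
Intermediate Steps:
n(9)*256 - 1*(-86) = -21*256 - 1*(-86) = -5376 + 86 = -5290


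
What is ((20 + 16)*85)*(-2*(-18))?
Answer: 110160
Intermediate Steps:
((20 + 16)*85)*(-2*(-18)) = (36*85)*36 = 3060*36 = 110160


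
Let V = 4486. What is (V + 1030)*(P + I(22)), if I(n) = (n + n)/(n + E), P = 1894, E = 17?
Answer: 407687560/39 ≈ 1.0454e+7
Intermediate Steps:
I(n) = 2*n/(17 + n) (I(n) = (n + n)/(n + 17) = (2*n)/(17 + n) = 2*n/(17 + n))
(V + 1030)*(P + I(22)) = (4486 + 1030)*(1894 + 2*22/(17 + 22)) = 5516*(1894 + 2*22/39) = 5516*(1894 + 2*22*(1/39)) = 5516*(1894 + 44/39) = 5516*(73910/39) = 407687560/39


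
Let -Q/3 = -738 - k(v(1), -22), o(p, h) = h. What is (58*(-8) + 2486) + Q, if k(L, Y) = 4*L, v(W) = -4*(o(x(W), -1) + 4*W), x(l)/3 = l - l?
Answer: 4092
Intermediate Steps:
x(l) = 0 (x(l) = 3*(l - l) = 3*0 = 0)
v(W) = 4 - 16*W (v(W) = -4*(-1 + 4*W) = 4 - 16*W)
Q = 2070 (Q = -3*(-738 - 4*(4 - 16*1)) = -3*(-738 - 4*(4 - 16)) = -3*(-738 - 4*(-12)) = -3*(-738 - 1*(-48)) = -3*(-738 + 48) = -3*(-690) = 2070)
(58*(-8) + 2486) + Q = (58*(-8) + 2486) + 2070 = (-464 + 2486) + 2070 = 2022 + 2070 = 4092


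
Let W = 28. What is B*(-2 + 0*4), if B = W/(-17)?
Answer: 56/17 ≈ 3.2941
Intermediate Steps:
B = -28/17 (B = 28/(-17) = 28*(-1/17) = -28/17 ≈ -1.6471)
B*(-2 + 0*4) = -28*(-2 + 0*4)/17 = -28*(-2 + 0)/17 = -28/17*(-2) = 56/17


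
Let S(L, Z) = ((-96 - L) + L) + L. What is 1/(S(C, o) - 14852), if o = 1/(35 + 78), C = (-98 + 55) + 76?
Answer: -1/14915 ≈ -6.7047e-5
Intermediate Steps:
C = 33 (C = -43 + 76 = 33)
o = 1/113 ≈ 0.0088496
S(L, Z) = -96 + L
1/(S(C, o) - 14852) = 1/((-96 + 33) - 14852) = 1/(-63 - 14852) = 1/(-14915) = -1/14915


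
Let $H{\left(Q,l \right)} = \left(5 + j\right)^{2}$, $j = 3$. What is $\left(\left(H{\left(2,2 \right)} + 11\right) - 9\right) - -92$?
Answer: $158$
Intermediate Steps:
$H{\left(Q,l \right)} = 64$ ($H{\left(Q,l \right)} = \left(5 + 3\right)^{2} = 8^{2} = 64$)
$\left(\left(H{\left(2,2 \right)} + 11\right) - 9\right) - -92 = \left(\left(64 + 11\right) - 9\right) - -92 = \left(75 - 9\right) + 92 = 66 + 92 = 158$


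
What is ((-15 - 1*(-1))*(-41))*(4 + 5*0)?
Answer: 2296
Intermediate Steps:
((-15 - 1*(-1))*(-41))*(4 + 5*0) = ((-15 + 1)*(-41))*(4 + 0) = -14*(-41)*4 = 574*4 = 2296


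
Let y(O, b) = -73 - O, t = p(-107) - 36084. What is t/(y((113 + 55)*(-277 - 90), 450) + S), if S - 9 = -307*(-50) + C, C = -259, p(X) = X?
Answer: -36191/76683 ≈ -0.47196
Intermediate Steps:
t = -36191 (t = -107 - 36084 = -36191)
S = 15100 (S = 9 + (-307*(-50) - 259) = 9 + (15350 - 259) = 9 + 15091 = 15100)
t/(y((113 + 55)*(-277 - 90), 450) + S) = -36191/((-73 - (113 + 55)*(-277 - 90)) + 15100) = -36191/((-73 - 168*(-367)) + 15100) = -36191/((-73 - 1*(-61656)) + 15100) = -36191/((-73 + 61656) + 15100) = -36191/(61583 + 15100) = -36191/76683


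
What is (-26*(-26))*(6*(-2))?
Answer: -8112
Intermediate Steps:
(-26*(-26))*(6*(-2)) = 676*(-12) = -8112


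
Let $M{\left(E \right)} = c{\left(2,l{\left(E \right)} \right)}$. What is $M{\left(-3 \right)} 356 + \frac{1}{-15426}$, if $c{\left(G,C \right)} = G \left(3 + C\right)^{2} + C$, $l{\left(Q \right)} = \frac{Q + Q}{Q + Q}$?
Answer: $\frac{181224647}{15426} \approx 11748.0$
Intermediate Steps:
$l{\left(Q \right)} = 1$ ($l{\left(Q \right)} = \frac{2 Q}{2 Q} = 2 Q \frac{1}{2 Q} = 1$)
$c{\left(G,C \right)} = C + G \left(3 + C\right)^{2}$
$M{\left(E \right)} = 33$ ($M{\left(E \right)} = 1 + 2 \left(3 + 1\right)^{2} = 1 + 2 \cdot 4^{2} = 1 + 2 \cdot 16 = 1 + 32 = 33$)
$M{\left(-3 \right)} 356 + \frac{1}{-15426} = 33 \cdot 356 + \frac{1}{-15426} = 11748 - \frac{1}{15426} = \frac{181224647}{15426}$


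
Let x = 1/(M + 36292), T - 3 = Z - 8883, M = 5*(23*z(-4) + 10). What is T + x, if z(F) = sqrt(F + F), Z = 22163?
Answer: 8772403801277/660423382 - 115*I*sqrt(2)/660423382 ≈ 13283.0 - 2.4626e-7*I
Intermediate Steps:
z(F) = sqrt(2)*sqrt(F) (z(F) = sqrt(2*F) = sqrt(2)*sqrt(F))
M = 50 + 230*I*sqrt(2) (M = 5*(23*(sqrt(2)*sqrt(-4)) + 10) = 5*(23*(sqrt(2)*(2*I)) + 10) = 5*(23*(2*I*sqrt(2)) + 10) = 5*(46*I*sqrt(2) + 10) = 5*(10 + 46*I*sqrt(2)) = 50 + 230*I*sqrt(2) ≈ 50.0 + 325.27*I)
T = 13283 (T = 3 + (22163 - 8883) = 3 + 13280 = 13283)
x = 1/(36342 + 230*I*sqrt(2)) (x = 1/((50 + 230*I*sqrt(2)) + 36292) = 1/(36342 + 230*I*sqrt(2)) ≈ 2.7514e-5 - 2.463e-7*I)
T + x = 13283 + (18171/660423382 - 115*I*sqrt(2)/660423382) = 8772403801277/660423382 - 115*I*sqrt(2)/660423382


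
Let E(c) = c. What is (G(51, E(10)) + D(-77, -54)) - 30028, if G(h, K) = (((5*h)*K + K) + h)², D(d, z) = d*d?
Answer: 6793222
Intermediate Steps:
D(d, z) = d²
G(h, K) = (K + h + 5*K*h)² (G(h, K) = ((5*K*h + K) + h)² = ((K + 5*K*h) + h)² = (K + h + 5*K*h)²)
(G(51, E(10)) + D(-77, -54)) - 30028 = ((10 + 51 + 5*10*51)² + (-77)²) - 30028 = ((10 + 51 + 2550)² + 5929) - 30028 = (2611² + 5929) - 30028 = (6817321 + 5929) - 30028 = 6823250 - 30028 = 6793222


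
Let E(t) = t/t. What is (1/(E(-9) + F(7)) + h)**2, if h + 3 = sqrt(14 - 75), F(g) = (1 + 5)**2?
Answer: (-110 + 37*I*sqrt(61))**2/1369 ≈ -52.161 - 46.439*I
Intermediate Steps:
E(t) = 1
F(g) = 36 (F(g) = 6**2 = 36)
h = -3 + I*sqrt(61) (h = -3 + sqrt(14 - 75) = -3 + sqrt(-61) = -3 + I*sqrt(61) ≈ -3.0 + 7.8102*I)
(1/(E(-9) + F(7)) + h)**2 = (1/(1 + 36) + (-3 + I*sqrt(61)))**2 = (1/37 + (-3 + I*sqrt(61)))**2 = (-110/37 + I*sqrt(61))**2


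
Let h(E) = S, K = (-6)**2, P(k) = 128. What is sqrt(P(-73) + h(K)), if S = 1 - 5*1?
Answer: 2*sqrt(31) ≈ 11.136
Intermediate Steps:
K = 36
S = -4 (S = 1 - 5 = -4)
h(E) = -4
sqrt(P(-73) + h(K)) = sqrt(128 - 4) = sqrt(124) = 2*sqrt(31)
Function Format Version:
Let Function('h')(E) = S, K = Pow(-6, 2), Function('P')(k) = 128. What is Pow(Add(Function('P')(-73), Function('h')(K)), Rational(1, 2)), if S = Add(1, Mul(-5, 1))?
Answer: Mul(2, Pow(31, Rational(1, 2))) ≈ 11.136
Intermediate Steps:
K = 36
S = -4 (S = Add(1, -5) = -4)
Function('h')(E) = -4
Pow(Add(Function('P')(-73), Function('h')(K)), Rational(1, 2)) = Pow(Add(128, -4), Rational(1, 2)) = Pow(124, Rational(1, 2)) = Mul(2, Pow(31, Rational(1, 2)))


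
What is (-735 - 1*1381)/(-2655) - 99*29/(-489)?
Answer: 2885743/432765 ≈ 6.6682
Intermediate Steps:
(-735 - 1*1381)/(-2655) - 99*29/(-489) = (-735 - 1381)*(-1/2655) - 2871*(-1/489) = -2116*(-1/2655) + 957/163 = 2116/2655 + 957/163 = 2885743/432765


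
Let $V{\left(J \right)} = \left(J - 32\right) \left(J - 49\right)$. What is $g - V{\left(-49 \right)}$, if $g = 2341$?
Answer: $-5597$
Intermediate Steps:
$V{\left(J \right)} = \left(-49 + J\right) \left(-32 + J\right)$ ($V{\left(J \right)} = \left(-32 + J\right) \left(-49 + J\right) = \left(-49 + J\right) \left(-32 + J\right)$)
$g - V{\left(-49 \right)} = 2341 - \left(1568 + \left(-49\right)^{2} - -3969\right) = 2341 - \left(1568 + 2401 + 3969\right) = 2341 - 7938 = -5597$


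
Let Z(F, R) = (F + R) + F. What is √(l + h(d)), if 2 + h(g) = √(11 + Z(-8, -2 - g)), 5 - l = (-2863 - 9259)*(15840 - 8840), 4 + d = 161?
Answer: √(84854003 + 2*I*√41) ≈ 9211.6 + 0.e-4*I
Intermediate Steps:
d = 157 (d = -4 + 161 = 157)
Z(F, R) = R + 2*F
l = 84854005 (l = 5 - (-2863 - 9259)*(15840 - 8840) = 5 - (-12122)*7000 = 5 - 1*(-84854000) = 5 + 84854000 = 84854005)
h(g) = -2 + √(-7 - g) (h(g) = -2 + √(11 + ((-2 - g) + 2*(-8))) = -2 + √(11 + ((-2 - g) - 16)) = -2 + √(11 + (-18 - g)) = -2 + √(-7 - g))
√(l + h(d)) = √(84854005 + (-2 + √(-7 - 1*157))) = √(84854005 + (-2 + √(-7 - 157))) = √(84854005 + (-2 + √(-164))) = √(84854005 + (-2 + 2*I*√41)) = √(84854003 + 2*I*√41)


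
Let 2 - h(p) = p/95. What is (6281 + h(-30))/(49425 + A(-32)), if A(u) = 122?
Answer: 119383/941393 ≈ 0.12682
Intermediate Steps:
h(p) = 2 - p/95
(6281 + h(-30))/(49425 + A(-32)) = (6281 + (2 - 1/95*(-30)))/(49425 + 122) = (6281 + (2 + 6/19))/49547 = (6281 + 44/19)*(1/49547) = (119383/19)*(1/49547) = 119383/941393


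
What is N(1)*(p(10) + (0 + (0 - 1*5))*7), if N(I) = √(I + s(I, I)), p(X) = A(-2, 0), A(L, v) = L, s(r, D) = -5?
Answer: -74*I ≈ -74.0*I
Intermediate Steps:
p(X) = -2
N(I) = √(-5 + I) (N(I) = √(I - 5) = √(-5 + I))
N(1)*(p(10) + (0 + (0 - 1*5))*7) = √(-5 + 1)*(-2 + (0 + (0 - 1*5))*7) = √(-4)*(-2 + (0 + (0 - 5))*7) = (2*I)*(-2 + (0 - 5)*7) = (2*I)*(-2 - 5*7) = (2*I)*(-2 - 35) = (2*I)*(-37) = -74*I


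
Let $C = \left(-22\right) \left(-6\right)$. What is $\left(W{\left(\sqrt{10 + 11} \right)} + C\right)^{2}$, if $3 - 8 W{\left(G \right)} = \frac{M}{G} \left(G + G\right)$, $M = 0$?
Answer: $\frac{1121481}{64} \approx 17523.0$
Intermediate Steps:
$W{\left(G \right)} = \frac{3}{8}$ ($W{\left(G \right)} = \frac{3}{8} - \frac{\frac{0}{G} \left(G + G\right)}{8} = \frac{3}{8} - \frac{0 \cdot 2 G}{8} = \frac{3}{8} - 0 = \frac{3}{8} + 0 = \frac{3}{8}$)
$C = 132$
$\left(W{\left(\sqrt{10 + 11} \right)} + C\right)^{2} = \left(\frac{3}{8} + 132\right)^{2} = \left(\frac{1059}{8}\right)^{2} = \frac{1121481}{64}$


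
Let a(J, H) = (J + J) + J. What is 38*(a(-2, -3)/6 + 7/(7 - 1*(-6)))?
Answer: -228/13 ≈ -17.538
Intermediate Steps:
a(J, H) = 3*J (a(J, H) = 2*J + J = 3*J)
38*(a(-2, -3)/6 + 7/(7 - 1*(-6))) = 38*((3*(-2))/6 + 7/(7 - 1*(-6))) = 38*(-6*1/6 + 7/(7 + 6)) = 38*(-1 + 7/13) = 38*(-6/13) = -228/13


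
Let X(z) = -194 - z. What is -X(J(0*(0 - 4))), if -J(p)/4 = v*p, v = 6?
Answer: 194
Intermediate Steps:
J(p) = -24*p
-X(J(0*(0 - 4))) = -(-194 - (-24)*0*(0 - 4)) = -(-194 - (-24)*0*(-4)) = -(-194 - (-24)*0) = -(-194 - 1*0) = -(-194 + 0) = -1*(-194) = 194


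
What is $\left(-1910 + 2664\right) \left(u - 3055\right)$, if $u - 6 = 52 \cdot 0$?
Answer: $-2298946$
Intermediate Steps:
$u = 6$ ($u = 6 + 52 \cdot 0 = 6 + 0 = 6$)
$\left(-1910 + 2664\right) \left(u - 3055\right) = \left(-1910 + 2664\right) \left(6 - 3055\right) = 754 \left(-3049\right) = -2298946$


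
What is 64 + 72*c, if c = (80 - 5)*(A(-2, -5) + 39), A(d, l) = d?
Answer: 199864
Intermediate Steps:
c = 2775 (c = (80 - 5)*(-2 + 39) = 75*37 = 2775)
64 + 72*c = 64 + 72*2775 = 64 + 199800 = 199864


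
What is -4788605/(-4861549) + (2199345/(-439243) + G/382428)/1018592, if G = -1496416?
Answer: 29261859072691536868571/29707864083408463866144 ≈ 0.98499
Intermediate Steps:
-4788605/(-4861549) + (2199345/(-439243) + G/382428)/1018592 = -4788605/(-4861549) + (2199345/(-439243) - 1496416/382428)/1018592 = -4788605*(-1/4861549) + (2199345*(-1/439243) - 1496416*1/382428)*(1/1018592) = 4788605/4861549 + (-2199345/439243 - 374104/95607)*(1/1018592) = 4788605/4861549 - 374595340687/41994705501*1/1018592 = 4788605/4861549 - 374595340687/42775471065674592 = 29261859072691536868571/29707864083408463866144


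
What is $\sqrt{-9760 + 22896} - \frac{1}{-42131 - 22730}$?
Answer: $\frac{1}{64861} + 4 \sqrt{821} \approx 114.61$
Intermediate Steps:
$\sqrt{-9760 + 22896} - \frac{1}{-42131 - 22730} = \sqrt{13136} - \frac{1}{-64861} = 4 \sqrt{821} - - \frac{1}{64861} = 4 \sqrt{821} + \frac{1}{64861} = \frac{1}{64861} + 4 \sqrt{821}$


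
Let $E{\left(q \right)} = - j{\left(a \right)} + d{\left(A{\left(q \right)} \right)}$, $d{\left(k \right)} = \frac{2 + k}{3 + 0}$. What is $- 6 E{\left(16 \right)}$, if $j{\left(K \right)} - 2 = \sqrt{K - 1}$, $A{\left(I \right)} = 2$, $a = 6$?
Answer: $4 + 6 \sqrt{5} \approx 17.416$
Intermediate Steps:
$d{\left(k \right)} = \frac{2}{3} + \frac{k}{3}$ ($d{\left(k \right)} = \frac{2 + k}{3} = \left(2 + k\right) \frac{1}{3} = \frac{2}{3} + \frac{k}{3}$)
$j{\left(K \right)} = 2 + \sqrt{-1 + K}$ ($j{\left(K \right)} = 2 + \sqrt{K - 1} = 2 + \sqrt{-1 + K}$)
$E{\left(q \right)} = - \frac{2}{3} - \sqrt{5}$ ($E{\left(q \right)} = - (2 + \sqrt{-1 + 6}) + \left(\frac{2}{3} + \frac{1}{3} \cdot 2\right) = - (2 + \sqrt{5}) + \left(\frac{2}{3} + \frac{2}{3}\right) = \left(-2 - \sqrt{5}\right) + \frac{4}{3} = - \frac{2}{3} - \sqrt{5}$)
$- 6 E{\left(16 \right)} = - 6 \left(- \frac{2}{3} - \sqrt{5}\right) = 4 + 6 \sqrt{5}$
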